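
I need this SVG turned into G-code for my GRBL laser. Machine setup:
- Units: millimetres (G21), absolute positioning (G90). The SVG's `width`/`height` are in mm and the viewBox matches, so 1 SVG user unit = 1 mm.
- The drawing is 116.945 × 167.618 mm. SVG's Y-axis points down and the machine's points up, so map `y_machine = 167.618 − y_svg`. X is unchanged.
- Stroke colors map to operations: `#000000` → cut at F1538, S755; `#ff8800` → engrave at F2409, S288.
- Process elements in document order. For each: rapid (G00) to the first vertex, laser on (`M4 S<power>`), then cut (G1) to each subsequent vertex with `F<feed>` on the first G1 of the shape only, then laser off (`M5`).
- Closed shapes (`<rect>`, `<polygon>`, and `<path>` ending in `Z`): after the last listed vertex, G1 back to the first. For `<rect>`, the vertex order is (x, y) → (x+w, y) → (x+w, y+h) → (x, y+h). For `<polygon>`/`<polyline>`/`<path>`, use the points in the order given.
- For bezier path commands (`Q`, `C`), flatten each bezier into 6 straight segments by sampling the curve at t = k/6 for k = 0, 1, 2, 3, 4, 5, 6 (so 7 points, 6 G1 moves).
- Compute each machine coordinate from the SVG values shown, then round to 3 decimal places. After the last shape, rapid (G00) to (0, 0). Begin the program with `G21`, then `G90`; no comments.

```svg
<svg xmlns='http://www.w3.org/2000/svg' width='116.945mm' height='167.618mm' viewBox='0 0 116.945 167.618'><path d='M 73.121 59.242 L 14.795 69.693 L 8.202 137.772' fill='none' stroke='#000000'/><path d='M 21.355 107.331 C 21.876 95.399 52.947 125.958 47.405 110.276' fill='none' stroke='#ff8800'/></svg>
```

G21
G90
G00 X73.121 Y108.376
M4 S755
G1 X14.795 Y97.925 F1538
G1 X8.202 Y29.846
M5
G00 X21.355 Y60.287
M4 S288
G1 X23.850 Y63.123 F2409
G1 X29.572 Y61.342
G1 X36.654 Y57.408
G1 X43.230 Y53.787
G1 X47.436 Y52.944
G1 X47.405 Y57.342
M5
G00 X0.000 Y0.000

Since the viewBox matches the mm dimensions, user units are millimetres directly. The only transform is the Y-flip y_m = 167.618 − y_svg.

Shape 1 is a open polyline drawn with `<path>`. Its stroke #000000 means cut at S755, F1538. After flipping Y the toolpath is (73.121,108.376) → (14.795,97.925) → (8.202,29.846).

Shape 2 is a cubic bezier drawn with `<path>`. Its stroke #ff8800 means engrave at S288, F2409. After flipping Y the toolpath is (21.355,60.287) → (23.850,63.123) → (29.572,61.342) → (36.654,57.408) → (43.230,53.787) → (47.436,52.944) → (47.405,57.342).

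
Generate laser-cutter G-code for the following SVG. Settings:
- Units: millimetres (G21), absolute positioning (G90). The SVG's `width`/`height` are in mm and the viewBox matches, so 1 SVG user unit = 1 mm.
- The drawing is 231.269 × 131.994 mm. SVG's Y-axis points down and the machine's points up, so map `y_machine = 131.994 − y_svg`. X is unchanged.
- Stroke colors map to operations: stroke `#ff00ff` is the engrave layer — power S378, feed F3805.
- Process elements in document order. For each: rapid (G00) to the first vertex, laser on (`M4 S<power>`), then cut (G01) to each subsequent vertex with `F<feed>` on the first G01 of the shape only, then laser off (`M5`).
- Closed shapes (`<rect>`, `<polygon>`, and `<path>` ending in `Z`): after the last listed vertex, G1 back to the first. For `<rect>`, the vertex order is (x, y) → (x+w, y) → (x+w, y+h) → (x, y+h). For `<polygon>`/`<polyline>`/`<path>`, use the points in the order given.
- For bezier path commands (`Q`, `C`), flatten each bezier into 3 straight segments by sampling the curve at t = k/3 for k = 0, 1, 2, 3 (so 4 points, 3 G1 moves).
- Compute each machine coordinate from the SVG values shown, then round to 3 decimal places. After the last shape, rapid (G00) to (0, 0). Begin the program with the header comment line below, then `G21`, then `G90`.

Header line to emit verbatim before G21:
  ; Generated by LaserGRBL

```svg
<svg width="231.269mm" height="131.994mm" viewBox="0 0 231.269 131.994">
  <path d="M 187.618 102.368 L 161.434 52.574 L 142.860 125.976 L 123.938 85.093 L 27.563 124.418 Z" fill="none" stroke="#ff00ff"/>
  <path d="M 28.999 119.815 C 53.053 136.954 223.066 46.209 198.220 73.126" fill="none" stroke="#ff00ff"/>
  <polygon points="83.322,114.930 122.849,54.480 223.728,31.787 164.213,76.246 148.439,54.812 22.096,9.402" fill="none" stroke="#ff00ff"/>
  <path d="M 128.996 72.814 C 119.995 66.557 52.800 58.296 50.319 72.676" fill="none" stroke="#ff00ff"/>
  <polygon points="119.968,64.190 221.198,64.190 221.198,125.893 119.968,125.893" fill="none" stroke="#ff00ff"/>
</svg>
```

; Generated by LaserGRBL
G21
G90
G00 X187.618 Y29.626
M4 S378
G01 X161.434 Y79.420 F3805
G01 X142.860 Y6.018
G01 X123.938 Y46.901
G01 X27.563 Y7.576
G01 X187.618 Y29.626
M5
G00 X28.999 Y12.179
M4 S378
G01 X89.083 Y22.648 F3805
G01 X170.736 Y54.918
G01 X198.220 Y58.868
M5
G00 X83.322 Y17.064
M4 S378
G01 X122.849 Y77.514 F3805
G01 X223.728 Y100.207
G01 X164.213 Y55.748
G01 X148.439 Y77.182
G01 X22.096 Y122.592
G01 X83.322 Y17.064
M5
G00 X128.996 Y59.180
M4 S378
G01 X105.149 Y65.192 F3805
G01 X69.819 Y67.064
G01 X50.319 Y59.318
M5
G00 X119.968 Y67.804
M4 S378
G01 X221.198 Y67.804 F3805
G01 X221.198 Y6.101
G01 X119.968 Y6.101
G01 X119.968 Y67.804
M5
G00 X0.000 Y0.000

1 u = 1 mm; y_m = 131.994 − y.

[1] `<path>` closed polygon, #ff00ff→engrave S378 F3805: (187.618,29.626) → (161.434,79.420) → (142.860,6.018) → (123.938,46.901) → (27.563,7.576) → (187.618,29.626) (closed)

[2] `<path>` cubic bezier, #ff00ff→engrave S378 F3805: (28.999,12.179) → (89.083,22.648) → (170.736,54.918) → (198.220,58.868)

[3] `<polygon>` closed polygon, #ff00ff→engrave S378 F3805: (83.322,17.064) → (122.849,77.514) → (223.728,100.207) → (164.213,55.748) → (148.439,77.182) → (22.096,122.592) → (83.322,17.064) (closed)

[4] `<path>` cubic bezier, #ff00ff→engrave S378 F3805: (128.996,59.180) → (105.149,65.192) → (69.819,67.064) → (50.319,59.318)

[5] `<polygon>` rectangle, #ff00ff→engrave S378 F3805: (119.968,67.804) → (221.198,67.804) → (221.198,6.101) → (119.968,6.101) → (119.968,67.804) (closed)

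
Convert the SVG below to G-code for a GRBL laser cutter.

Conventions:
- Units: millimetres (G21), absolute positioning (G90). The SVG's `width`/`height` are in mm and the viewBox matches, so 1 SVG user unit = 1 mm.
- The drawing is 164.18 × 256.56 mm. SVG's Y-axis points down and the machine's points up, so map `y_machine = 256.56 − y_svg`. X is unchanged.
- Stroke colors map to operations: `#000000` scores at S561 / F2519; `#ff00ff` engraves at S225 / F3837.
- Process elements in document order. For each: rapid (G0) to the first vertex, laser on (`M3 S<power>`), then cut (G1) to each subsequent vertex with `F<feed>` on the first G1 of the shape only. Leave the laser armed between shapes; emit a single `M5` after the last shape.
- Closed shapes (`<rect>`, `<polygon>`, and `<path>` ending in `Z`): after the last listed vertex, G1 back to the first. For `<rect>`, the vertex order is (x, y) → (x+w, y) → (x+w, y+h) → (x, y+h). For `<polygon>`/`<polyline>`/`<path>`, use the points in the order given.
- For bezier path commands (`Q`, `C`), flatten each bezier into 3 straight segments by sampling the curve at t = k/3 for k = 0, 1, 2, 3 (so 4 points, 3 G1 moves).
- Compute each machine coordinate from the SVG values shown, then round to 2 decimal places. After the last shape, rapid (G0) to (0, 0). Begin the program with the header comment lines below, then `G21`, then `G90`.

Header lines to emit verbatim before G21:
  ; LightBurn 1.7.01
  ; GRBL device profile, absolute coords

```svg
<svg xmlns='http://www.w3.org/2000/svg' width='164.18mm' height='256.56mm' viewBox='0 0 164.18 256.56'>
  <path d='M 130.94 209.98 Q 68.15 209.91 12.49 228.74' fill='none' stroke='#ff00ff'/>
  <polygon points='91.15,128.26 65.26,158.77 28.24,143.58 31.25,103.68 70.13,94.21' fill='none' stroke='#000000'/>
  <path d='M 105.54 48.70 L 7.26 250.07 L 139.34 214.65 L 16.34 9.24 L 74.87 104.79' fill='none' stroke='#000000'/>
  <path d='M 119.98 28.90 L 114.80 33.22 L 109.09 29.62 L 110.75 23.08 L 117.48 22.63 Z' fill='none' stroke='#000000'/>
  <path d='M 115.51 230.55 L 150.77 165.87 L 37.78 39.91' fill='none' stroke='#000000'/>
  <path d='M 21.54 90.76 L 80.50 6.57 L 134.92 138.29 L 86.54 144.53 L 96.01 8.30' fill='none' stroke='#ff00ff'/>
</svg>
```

; LightBurn 1.7.01
; GRBL device profile, absolute coords
G21
G90
G0 X130.94 Y46.58
M3 S225
G1 X89.87 Y44.53 F3837
G1 X50.39 Y38.27
G1 X12.49 Y27.82
G0 X91.15 Y128.30
M3 S561
G1 X65.26 Y97.79 F2519
G1 X28.24 Y112.98
G1 X31.25 Y152.88
G1 X70.13 Y162.35
G1 X91.15 Y128.30
G0 X105.54 Y207.86
M3 S561
G1 X7.26 Y6.49 F2519
G1 X139.34 Y41.91
G1 X16.34 Y247.32
G1 X74.87 Y151.77
G0 X119.98 Y227.66
M3 S561
G1 X114.80 Y223.34 F2519
G1 X109.09 Y226.94
G1 X110.75 Y233.48
G1 X117.48 Y233.93
G1 X119.98 Y227.66
G0 X115.51 Y26.01
M3 S561
G1 X150.77 Y90.69 F2519
G1 X37.78 Y216.65
G0 X21.54 Y165.80
M3 S225
G1 X80.50 Y249.99 F3837
G1 X134.92 Y118.27
G1 X86.54 Y112.03
G1 X96.01 Y248.26
M5
G0 X0.00 Y0.00

viewBox `0 0 164.18 256.56` with mm width/height → 1 unit = 1 mm. Flip: y_m = 256.56 − y_svg.

**Shape 1** — `<path>` quadratic bezier, stroke `#ff00ff` → engrave (S225, F3837). Control points (SVG): P0=(130.94,209.98), P1=(68.15,209.91), P2=(12.49,228.74); sampled at t=k/3. Machine vertices: (130.94,46.58) → (89.87,44.53) → (50.39,38.27) → (12.49,27.82). Open path.

**Shape 2** — `<polygon>` regular polygon, stroke `#000000` → score (S561, F2519). Machine vertices: (91.15,128.30) → (65.26,97.79) → (28.24,112.98) → (31.25,152.88) → (70.13,162.35) → (91.15,128.30). Closed: final G1 returns to the first vertex.

**Shape 3** — `<path>` open polyline, stroke `#000000` → score (S561, F2519). Machine vertices: (105.54,207.86) → (7.26,6.49) → (139.34,41.91) → (16.34,247.32) → (74.87,151.77). Open path.

**Shape 4** — `<path>` regular polygon, stroke `#000000` → score (S561, F2519). Machine vertices: (119.98,227.66) → (114.80,223.34) → (109.09,226.94) → (110.75,233.48) → (117.48,233.93) → (119.98,227.66). Closed: final G1 returns to the first vertex.

**Shape 5** — `<path>` open polyline, stroke `#000000` → score (S561, F2519). Machine vertices: (115.51,26.01) → (150.77,90.69) → (37.78,216.65). Open path.

**Shape 6** — `<path>` open polyline, stroke `#ff00ff` → engrave (S225, F3837). Machine vertices: (21.54,165.80) → (80.50,249.99) → (134.92,118.27) → (86.54,112.03) → (96.01,248.26). Open path.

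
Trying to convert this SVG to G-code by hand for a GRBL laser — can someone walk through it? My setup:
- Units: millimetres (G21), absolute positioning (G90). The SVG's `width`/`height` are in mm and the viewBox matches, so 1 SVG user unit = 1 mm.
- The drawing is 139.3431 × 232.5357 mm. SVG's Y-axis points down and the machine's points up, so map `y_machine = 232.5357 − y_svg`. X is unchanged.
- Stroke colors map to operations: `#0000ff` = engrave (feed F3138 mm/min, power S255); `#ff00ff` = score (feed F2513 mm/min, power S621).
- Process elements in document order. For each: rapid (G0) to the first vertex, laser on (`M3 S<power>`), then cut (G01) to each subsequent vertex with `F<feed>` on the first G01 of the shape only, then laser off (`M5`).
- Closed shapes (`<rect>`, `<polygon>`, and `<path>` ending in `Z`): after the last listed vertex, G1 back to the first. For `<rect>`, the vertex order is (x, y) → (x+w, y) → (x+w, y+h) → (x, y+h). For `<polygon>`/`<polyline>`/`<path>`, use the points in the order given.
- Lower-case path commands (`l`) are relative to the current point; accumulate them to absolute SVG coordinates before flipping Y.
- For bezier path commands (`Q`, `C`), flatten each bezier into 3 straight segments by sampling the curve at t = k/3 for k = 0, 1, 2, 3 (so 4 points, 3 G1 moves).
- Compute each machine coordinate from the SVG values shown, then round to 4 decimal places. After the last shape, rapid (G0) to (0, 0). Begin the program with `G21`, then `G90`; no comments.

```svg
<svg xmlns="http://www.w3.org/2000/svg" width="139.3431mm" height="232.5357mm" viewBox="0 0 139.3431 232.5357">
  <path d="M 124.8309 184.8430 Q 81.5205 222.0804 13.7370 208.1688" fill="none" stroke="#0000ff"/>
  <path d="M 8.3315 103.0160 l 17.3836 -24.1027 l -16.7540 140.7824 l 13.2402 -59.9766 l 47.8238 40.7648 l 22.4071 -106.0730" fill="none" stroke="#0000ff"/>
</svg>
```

G21
G90
G0 X124.8309 Y47.6927
M3 S255
G01 X93.2381 Y28.5510 F3138
G01 X56.2068 Y20.7757
G01 X13.7370 Y24.3669
M5
G0 X8.3315 Y129.5197
M3 S255
G01 X25.7151 Y153.6224 F3138
G01 X8.9611 Y12.8400
G01 X22.2013 Y72.8166
G01 X70.0251 Y32.0518
G01 X92.4322 Y138.1248
M5
G0 X0.0000 Y0.0000

viewBox `0 0 139.3431 232.5357` with mm width/height → 1 unit = 1 mm. Flip: y_m = 232.5357 − y_svg.

**Shape 1** — `<path>` quadratic bezier, stroke `#0000ff` → engrave (S255, F3138). Control points (SVG): P0=(124.8309,184.8430), P1=(81.5205,222.0804), P2=(13.7370,208.1688); sampled at t=k/3. Machine vertices: (124.8309,47.6927) → (93.2381,28.5510) → (56.2068,20.7757) → (13.7370,24.3669). Open path.

**Shape 2** — `<path>` open polyline, stroke `#0000ff` → engrave (S255, F3138). Machine vertices: (8.3315,129.5197) → (25.7151,153.6224) → (8.9611,12.8400) → (22.2013,72.8166) → (70.0251,32.0518) → (92.4322,138.1248). Open path.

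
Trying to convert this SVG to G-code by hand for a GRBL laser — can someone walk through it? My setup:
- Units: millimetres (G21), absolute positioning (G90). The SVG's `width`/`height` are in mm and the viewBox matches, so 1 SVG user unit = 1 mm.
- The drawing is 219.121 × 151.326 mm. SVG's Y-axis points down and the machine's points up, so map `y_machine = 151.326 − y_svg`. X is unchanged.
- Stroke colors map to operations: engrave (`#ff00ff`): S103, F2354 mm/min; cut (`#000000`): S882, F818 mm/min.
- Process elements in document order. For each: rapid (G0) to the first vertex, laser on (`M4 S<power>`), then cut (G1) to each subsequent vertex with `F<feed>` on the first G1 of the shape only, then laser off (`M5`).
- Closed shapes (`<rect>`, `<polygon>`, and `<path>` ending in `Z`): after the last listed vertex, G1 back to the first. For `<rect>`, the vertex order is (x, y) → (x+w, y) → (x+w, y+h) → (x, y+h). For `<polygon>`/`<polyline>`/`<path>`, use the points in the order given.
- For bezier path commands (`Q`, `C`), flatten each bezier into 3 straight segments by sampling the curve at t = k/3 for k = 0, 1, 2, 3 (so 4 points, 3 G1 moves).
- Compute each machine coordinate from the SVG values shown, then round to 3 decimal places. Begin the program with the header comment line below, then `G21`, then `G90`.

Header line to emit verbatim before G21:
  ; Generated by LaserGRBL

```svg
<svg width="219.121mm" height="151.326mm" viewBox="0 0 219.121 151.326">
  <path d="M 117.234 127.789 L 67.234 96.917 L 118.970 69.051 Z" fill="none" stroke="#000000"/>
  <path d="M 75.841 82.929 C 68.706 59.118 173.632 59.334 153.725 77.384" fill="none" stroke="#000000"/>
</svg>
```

viewBox `0 0 219.121 151.326` with mm width/height → 1 unit = 1 mm. Flip: y_m = 151.326 − y_svg.

**Shape 1** — `<path>` regular polygon, stroke `#000000` → cut (S882, F818). Machine vertices: (117.234,23.537) → (67.234,54.409) → (118.970,82.275) → (117.234,23.537). Closed: final G1 returns to the first vertex.

**Shape 2** — `<path>` cubic bezier, stroke `#000000` → cut (S882, F818). Control points (SVG): P0=(75.841,82.929), P1=(68.706,59.118), P2=(173.632,59.334), P3=(153.725,77.384); sampled at t=k/3. Machine vertices: (75.841,68.397) → (97.286,84.428) → (140.795,85.818) → (153.725,73.942). Open path.

; Generated by LaserGRBL
G21
G90
G0 X117.234 Y23.537
M4 S882
G1 X67.234 Y54.409 F818
G1 X118.970 Y82.275
G1 X117.234 Y23.537
M5
G0 X75.841 Y68.397
M4 S882
G1 X97.286 Y84.428 F818
G1 X140.795 Y85.818
G1 X153.725 Y73.942
M5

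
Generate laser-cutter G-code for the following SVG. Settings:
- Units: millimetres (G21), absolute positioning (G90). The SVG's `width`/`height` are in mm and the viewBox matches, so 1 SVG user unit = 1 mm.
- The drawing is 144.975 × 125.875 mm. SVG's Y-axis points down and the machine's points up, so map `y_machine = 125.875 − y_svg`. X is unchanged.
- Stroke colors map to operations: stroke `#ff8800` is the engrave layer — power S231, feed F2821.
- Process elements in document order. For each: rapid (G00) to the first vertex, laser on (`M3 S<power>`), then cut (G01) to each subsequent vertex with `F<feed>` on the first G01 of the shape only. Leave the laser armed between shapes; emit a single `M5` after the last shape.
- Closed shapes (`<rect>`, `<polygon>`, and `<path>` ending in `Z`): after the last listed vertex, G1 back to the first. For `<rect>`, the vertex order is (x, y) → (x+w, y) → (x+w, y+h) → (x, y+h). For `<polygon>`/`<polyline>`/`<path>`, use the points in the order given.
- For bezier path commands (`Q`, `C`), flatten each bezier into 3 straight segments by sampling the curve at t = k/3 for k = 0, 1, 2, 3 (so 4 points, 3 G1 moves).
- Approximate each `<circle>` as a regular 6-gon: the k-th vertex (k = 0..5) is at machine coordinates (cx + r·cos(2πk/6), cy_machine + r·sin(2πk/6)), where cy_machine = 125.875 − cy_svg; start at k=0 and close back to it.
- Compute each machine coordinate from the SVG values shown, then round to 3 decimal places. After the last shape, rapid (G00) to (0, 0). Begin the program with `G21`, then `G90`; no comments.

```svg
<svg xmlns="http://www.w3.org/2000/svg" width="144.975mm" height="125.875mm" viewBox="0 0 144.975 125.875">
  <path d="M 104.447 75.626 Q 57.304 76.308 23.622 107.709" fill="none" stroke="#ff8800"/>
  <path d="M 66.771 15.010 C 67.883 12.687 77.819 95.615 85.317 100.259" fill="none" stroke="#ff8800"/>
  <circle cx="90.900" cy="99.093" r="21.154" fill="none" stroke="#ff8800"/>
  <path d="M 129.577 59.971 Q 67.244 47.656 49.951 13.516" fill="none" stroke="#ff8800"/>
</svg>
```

G21
G90
G00 X104.447 Y50.249
M3 S231
G01 X74.514 Y46.381 F2821
G01 X47.572 Y35.687
G01 X23.622 Y18.166
G00 X66.771 Y110.865
M3 S231
G01 X70.407 Y90.828 F2821
G01 X77.423 Y50.298
G01 X85.317 Y25.616
G00 X112.054 Y26.782
M3 S231
G01 X101.477 Y45.102 F2821
G01 X80.323 Y45.102
G01 X69.746 Y26.782
G01 X80.323 Y8.462
G01 X101.477 Y8.462
G01 X112.054 Y26.782
G00 X129.577 Y65.904
M3 S231
G01 X93.026 Y76.539 F2821
G01 X66.484 Y92.024
G01 X49.951 Y112.359
M5
G00 X0.000 Y0.000

Since the viewBox matches the mm dimensions, user units are millimetres directly. The only transform is the Y-flip y_m = 125.875 − y_svg.

Shape 1 is a quadratic bezier drawn with `<path>`. Its stroke #ff8800 means engrave at S231, F2821. After flipping Y the toolpath is (104.447,50.249) → (74.514,46.381) → (47.572,35.687) → (23.622,18.166).

Shape 2 is a cubic bezier drawn with `<path>`. Its stroke #ff8800 means engrave at S231, F2821. After flipping Y the toolpath is (66.771,110.865) → (70.407,90.828) → (77.423,50.298) → (85.317,25.616).

Shape 3 is a circle drawn with `<circle>`. Its stroke #ff8800 means engrave at S231, F2821. After flipping Y the toolpath is (112.054,26.782) → (101.477,45.102) → (80.323,45.102) → (69.746,26.782) → (80.323,8.462) → (101.477,8.462) → (112.054,26.782), returning to the start.

Shape 4 is a quadratic bezier drawn with `<path>`. Its stroke #ff8800 means engrave at S231, F2821. After flipping Y the toolpath is (129.577,65.904) → (93.026,76.539) → (66.484,92.024) → (49.951,112.359).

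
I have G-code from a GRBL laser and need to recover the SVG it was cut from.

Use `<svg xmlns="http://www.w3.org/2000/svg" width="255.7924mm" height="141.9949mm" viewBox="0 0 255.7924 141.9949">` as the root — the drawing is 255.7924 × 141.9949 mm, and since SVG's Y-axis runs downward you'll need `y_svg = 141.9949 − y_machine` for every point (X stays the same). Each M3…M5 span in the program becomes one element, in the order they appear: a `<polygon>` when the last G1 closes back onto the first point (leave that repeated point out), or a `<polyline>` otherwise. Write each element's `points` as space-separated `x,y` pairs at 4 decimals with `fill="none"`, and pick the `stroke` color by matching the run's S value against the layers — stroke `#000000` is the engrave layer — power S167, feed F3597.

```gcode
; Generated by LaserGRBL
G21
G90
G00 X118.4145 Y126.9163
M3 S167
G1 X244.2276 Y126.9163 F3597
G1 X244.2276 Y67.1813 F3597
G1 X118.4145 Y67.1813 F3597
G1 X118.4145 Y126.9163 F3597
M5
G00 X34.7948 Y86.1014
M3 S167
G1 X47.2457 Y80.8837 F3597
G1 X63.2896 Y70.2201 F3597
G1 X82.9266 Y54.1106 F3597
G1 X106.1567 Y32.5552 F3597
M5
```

y_svg = 141.9949 − y_m. Every run uses S167, so all elements get stroke `#000000` (engrave).

[1] closed run; points: 118.4145,15.0786 244.2276,15.0786 244.2276,74.8136 118.4145,74.8136

[2] open run; points: 34.7948,55.8935 47.2457,61.1112 63.2896,71.7748 82.9266,87.8843 106.1567,109.4397

<svg xmlns="http://www.w3.org/2000/svg" width="255.7924mm" height="141.9949mm" viewBox="0 0 255.7924 141.9949">
  <polygon points="118.4145,15.0786 244.2276,15.0786 244.2276,74.8136 118.4145,74.8136" fill="none" stroke="#000000"/>
  <polyline points="34.7948,55.8935 47.2457,61.1112 63.2896,71.7748 82.9266,87.8843 106.1567,109.4397" fill="none" stroke="#000000"/>
</svg>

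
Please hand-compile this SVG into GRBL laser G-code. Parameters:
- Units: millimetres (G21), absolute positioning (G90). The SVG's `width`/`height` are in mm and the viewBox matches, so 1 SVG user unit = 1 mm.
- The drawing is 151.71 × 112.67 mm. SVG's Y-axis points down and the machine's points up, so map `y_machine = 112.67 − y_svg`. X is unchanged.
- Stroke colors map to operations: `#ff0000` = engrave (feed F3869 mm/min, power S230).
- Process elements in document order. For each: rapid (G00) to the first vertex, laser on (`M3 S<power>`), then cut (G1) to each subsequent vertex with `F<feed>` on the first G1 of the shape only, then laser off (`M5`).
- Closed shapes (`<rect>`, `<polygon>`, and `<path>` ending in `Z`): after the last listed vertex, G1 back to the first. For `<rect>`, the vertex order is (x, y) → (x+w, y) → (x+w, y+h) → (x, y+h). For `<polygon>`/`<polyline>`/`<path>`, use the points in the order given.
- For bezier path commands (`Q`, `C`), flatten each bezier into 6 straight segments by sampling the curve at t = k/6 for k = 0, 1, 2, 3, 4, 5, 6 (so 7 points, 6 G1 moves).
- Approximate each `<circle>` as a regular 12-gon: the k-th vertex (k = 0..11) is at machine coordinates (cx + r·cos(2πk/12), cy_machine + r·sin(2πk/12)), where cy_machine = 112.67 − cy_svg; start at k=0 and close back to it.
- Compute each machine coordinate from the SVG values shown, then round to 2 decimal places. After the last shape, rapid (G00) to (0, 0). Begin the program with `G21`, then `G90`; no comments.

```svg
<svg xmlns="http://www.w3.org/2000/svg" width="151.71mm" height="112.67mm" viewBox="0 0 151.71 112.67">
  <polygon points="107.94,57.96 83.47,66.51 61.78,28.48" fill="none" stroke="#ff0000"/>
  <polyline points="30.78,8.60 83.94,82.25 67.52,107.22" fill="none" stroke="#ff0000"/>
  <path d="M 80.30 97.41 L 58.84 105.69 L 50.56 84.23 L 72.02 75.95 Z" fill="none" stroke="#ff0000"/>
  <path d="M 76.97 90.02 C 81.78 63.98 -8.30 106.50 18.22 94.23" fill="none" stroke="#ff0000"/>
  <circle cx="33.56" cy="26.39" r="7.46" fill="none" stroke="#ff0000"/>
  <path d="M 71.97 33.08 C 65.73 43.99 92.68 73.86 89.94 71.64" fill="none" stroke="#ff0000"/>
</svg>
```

viewBox `0 0 151.71 112.67` with mm width/height → 1 unit = 1 mm. Flip: y_m = 112.67 − y_svg.

**Shape 1** — `<polygon>` closed polygon, stroke `#ff0000` → engrave (S230, F3869). Machine vertices: (107.94,54.71) → (83.47,46.16) → (61.78,84.19) → (107.94,54.71). Closed: final G1 returns to the first vertex.

**Shape 2** — `<polyline>` open polyline, stroke `#ff0000` → engrave (S230, F3869). Machine vertices: (30.78,104.07) → (83.94,30.42) → (67.52,5.45). Open path.

**Shape 3** — `<path>` regular polygon, stroke `#ff0000` → engrave (S230, F3869). Machine vertices: (80.30,15.26) → (58.84,6.98) → (50.56,28.44) → (72.02,36.72) → (80.30,15.26). Closed: final G1 returns to the first vertex.

**Shape 4** — `<path>` cubic bezier, stroke `#ff0000` → engrave (S230, F3869). Control points (SVG): P0=(76.97,90.02), P1=(81.78,63.98), P2=(-8.30,106.50), P3=(18.22,94.23); sampled at t=k/6. Machine vertices: (76.97,22.65) → (72.45,30.53) → (57.98,30.41) → (39.45,25.71) → (22.73,19.86) → (13.70,16.30) → (18.22,18.44). Open path.

**Shape 5** — `<circle>` circle, stroke `#ff0000` → engrave (S230, F3869). Machine vertices: (41.02,86.28) → (40.02,90.01) → (37.29,92.74) → (33.56,93.74) → (29.83,92.74) → (27.10,90.01) → (26.10,86.28) → (27.10,82.55) → (29.83,79.82) → (33.56,78.82) → (37.29,79.82) → (40.02,82.55) → (41.02,86.28). Closed: final G1 returns to the first vertex.

**Shape 6** — `<path>` cubic bezier, stroke `#ff0000` → engrave (S230, F3869). Control points (SVG): P0=(71.97,33.08), P1=(65.73,43.99), P2=(92.68,73.86), P3=(89.94,71.64); sampled at t=k/6. Machine vertices: (71.97,79.59) → (71.32,72.79) → (74.46,64.25) → (79.64,55.39) → (85.11,47.62) → (89.13,42.36) → (89.94,41.03). Open path.

G21
G90
G00 X107.94 Y54.71
M3 S230
G1 X83.47 Y46.16 F3869
G1 X61.78 Y84.19
G1 X107.94 Y54.71
M5
G00 X30.78 Y104.07
M3 S230
G1 X83.94 Y30.42 F3869
G1 X67.52 Y5.45
M5
G00 X80.30 Y15.26
M3 S230
G1 X58.84 Y6.98 F3869
G1 X50.56 Y28.44
G1 X72.02 Y36.72
G1 X80.30 Y15.26
M5
G00 X76.97 Y22.65
M3 S230
G1 X72.45 Y30.53 F3869
G1 X57.98 Y30.41
G1 X39.45 Y25.71
G1 X22.73 Y19.86
G1 X13.70 Y16.30
G1 X18.22 Y18.44
M5
G00 X41.02 Y86.28
M3 S230
G1 X40.02 Y90.01 F3869
G1 X37.29 Y92.74
G1 X33.56 Y93.74
G1 X29.83 Y92.74
G1 X27.10 Y90.01
G1 X26.10 Y86.28
G1 X27.10 Y82.55
G1 X29.83 Y79.82
G1 X33.56 Y78.82
G1 X37.29 Y79.82
G1 X40.02 Y82.55
G1 X41.02 Y86.28
M5
G00 X71.97 Y79.59
M3 S230
G1 X71.32 Y72.79 F3869
G1 X74.46 Y64.25
G1 X79.64 Y55.39
G1 X85.11 Y47.62
G1 X89.13 Y42.36
G1 X89.94 Y41.03
M5
G00 X0.00 Y0.00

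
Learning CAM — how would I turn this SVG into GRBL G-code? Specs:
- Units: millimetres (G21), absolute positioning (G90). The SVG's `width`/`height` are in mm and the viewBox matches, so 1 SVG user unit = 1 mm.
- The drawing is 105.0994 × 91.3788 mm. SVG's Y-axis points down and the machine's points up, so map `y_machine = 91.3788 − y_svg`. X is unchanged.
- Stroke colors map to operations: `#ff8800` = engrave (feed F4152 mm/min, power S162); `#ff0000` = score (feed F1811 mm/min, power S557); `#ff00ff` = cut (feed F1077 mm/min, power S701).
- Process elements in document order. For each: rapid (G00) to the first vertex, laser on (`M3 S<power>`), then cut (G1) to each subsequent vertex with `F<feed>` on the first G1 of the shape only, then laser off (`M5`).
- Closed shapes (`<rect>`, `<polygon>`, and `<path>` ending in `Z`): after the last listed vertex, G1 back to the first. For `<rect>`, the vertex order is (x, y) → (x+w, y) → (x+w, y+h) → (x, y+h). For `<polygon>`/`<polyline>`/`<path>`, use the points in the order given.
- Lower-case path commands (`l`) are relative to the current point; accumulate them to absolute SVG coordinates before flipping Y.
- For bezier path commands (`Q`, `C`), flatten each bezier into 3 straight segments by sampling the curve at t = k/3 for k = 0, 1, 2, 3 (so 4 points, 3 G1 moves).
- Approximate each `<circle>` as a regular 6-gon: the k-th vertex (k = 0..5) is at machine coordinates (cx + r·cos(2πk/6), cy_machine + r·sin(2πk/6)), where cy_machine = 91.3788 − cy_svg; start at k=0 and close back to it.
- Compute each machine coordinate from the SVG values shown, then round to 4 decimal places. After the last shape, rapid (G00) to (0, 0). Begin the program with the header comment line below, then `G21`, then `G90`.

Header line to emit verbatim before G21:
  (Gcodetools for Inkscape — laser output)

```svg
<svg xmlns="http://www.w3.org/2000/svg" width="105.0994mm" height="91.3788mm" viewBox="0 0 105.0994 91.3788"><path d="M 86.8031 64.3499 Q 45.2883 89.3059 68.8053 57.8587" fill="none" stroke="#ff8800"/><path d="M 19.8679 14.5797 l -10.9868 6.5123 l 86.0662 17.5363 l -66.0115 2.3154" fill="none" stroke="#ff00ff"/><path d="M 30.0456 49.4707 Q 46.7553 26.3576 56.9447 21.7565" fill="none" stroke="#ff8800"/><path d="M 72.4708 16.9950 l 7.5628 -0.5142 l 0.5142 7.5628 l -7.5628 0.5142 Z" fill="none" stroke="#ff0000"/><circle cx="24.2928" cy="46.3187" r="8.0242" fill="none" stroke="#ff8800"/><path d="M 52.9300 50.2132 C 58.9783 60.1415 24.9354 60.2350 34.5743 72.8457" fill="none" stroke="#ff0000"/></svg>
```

viewBox `0 0 105.0994 91.3788` with mm width/height → 1 unit = 1 mm. Flip: y_m = 91.3788 − y_svg.

**Shape 1** — `<path>` quadratic bezier, stroke `#ff8800` → engrave (S162, F4152). Control points (SVG): P0=(86.8031,64.3499), P1=(45.2883,89.3059), P2=(68.8053,57.8587); sampled at t=k/3. Machine vertices: (86.8031,27.0289) → (66.3523,16.6586) → (60.3531,18.8223) → (68.8053,33.5201). Open path.

**Shape 2** — `<path>` open polyline, stroke `#ff00ff` → cut (S701, F1077). Machine vertices: (19.8679,76.7991) → (8.8811,70.2868) → (94.9473,52.7505) → (28.9358,50.4351). Open path.

**Shape 3** — `<path>` quadratic bezier, stroke `#ff8800` → engrave (S162, F4152). Control points (SVG): P0=(30.0456,49.4707), P1=(46.7553,26.3576), P2=(56.9447,21.7565); sampled at t=k/3. Machine vertices: (30.0456,41.9081) → (40.4609,55.2599) → (49.4273,64.4980) → (56.9447,69.6223). Open path.

**Shape 4** — `<path>` regular polygon, stroke `#ff0000` → score (S557, F1811). Machine vertices: (72.4708,74.3838) → (80.0336,74.8980) → (80.5478,67.3352) → (72.9850,66.8210) → (72.4708,74.3838). Closed: final G1 returns to the first vertex.

**Shape 5** — `<circle>` circle, stroke `#ff8800` → engrave (S162, F4152). Machine vertices: (32.3170,45.0601) → (28.3049,52.0093) → (20.2807,52.0093) → (16.2686,45.0601) → (20.2807,38.1109) → (28.3049,38.1109) → (32.3170,45.0601). Closed: final G1 returns to the first vertex.

**Shape 6** — `<path>` cubic bezier, stroke `#ff0000` → score (S557, F1811). Control points (SVG): P0=(52.9300,50.2132), P1=(58.9783,60.1415), P2=(24.9354,60.2350), P3=(34.5743,72.8457); sampled at t=k/3. Machine vertices: (52.9300,41.1656) → (48.7173,33.6877) → (36.3933,27.7993) → (34.5743,18.5331). Open path.

(Gcodetools for Inkscape — laser output)
G21
G90
G00 X86.8031 Y27.0289
M3 S162
G1 X66.3523 Y16.6586 F4152
G1 X60.3531 Y18.8223
G1 X68.8053 Y33.5201
M5
G00 X19.8679 Y76.7991
M3 S701
G1 X8.8811 Y70.2868 F1077
G1 X94.9473 Y52.7505
G1 X28.9358 Y50.4351
M5
G00 X30.0456 Y41.9081
M3 S162
G1 X40.4609 Y55.2599 F4152
G1 X49.4273 Y64.4980
G1 X56.9447 Y69.6223
M5
G00 X72.4708 Y74.3838
M3 S557
G1 X80.0336 Y74.8980 F1811
G1 X80.5478 Y67.3352
G1 X72.9850 Y66.8210
G1 X72.4708 Y74.3838
M5
G00 X32.3170 Y45.0601
M3 S162
G1 X28.3049 Y52.0093 F4152
G1 X20.2807 Y52.0093
G1 X16.2686 Y45.0601
G1 X20.2807 Y38.1109
G1 X28.3049 Y38.1109
G1 X32.3170 Y45.0601
M5
G00 X52.9300 Y41.1656
M3 S557
G1 X48.7173 Y33.6877 F1811
G1 X36.3933 Y27.7993
G1 X34.5743 Y18.5331
M5
G00 X0.0000 Y0.0000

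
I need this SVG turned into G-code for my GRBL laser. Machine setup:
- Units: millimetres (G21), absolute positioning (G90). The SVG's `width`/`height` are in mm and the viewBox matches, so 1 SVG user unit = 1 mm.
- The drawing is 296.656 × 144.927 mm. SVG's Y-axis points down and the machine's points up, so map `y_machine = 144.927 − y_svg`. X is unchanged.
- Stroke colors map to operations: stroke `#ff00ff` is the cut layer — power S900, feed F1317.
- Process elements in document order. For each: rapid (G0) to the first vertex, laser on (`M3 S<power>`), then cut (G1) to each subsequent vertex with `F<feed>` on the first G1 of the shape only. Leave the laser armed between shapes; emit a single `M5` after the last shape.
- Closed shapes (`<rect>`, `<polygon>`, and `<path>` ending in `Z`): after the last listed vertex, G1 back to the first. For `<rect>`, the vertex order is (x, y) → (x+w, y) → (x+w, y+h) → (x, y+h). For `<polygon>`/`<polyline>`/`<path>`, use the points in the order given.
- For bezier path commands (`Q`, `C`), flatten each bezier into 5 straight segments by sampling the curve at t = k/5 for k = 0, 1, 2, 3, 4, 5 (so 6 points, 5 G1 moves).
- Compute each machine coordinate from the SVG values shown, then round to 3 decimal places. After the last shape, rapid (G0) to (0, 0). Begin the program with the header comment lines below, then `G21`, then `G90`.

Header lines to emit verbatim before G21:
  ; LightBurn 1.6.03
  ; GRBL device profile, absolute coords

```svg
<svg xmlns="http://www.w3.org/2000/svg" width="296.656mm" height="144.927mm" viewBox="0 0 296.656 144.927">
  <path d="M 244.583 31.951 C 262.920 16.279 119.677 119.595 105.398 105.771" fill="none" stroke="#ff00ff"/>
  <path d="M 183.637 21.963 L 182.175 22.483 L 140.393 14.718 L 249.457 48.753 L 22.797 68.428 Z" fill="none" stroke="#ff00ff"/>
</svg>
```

viewBox `0 0 296.656 144.927` with mm width/height → 1 unit = 1 mm. Flip: y_m = 144.927 − y_svg.

**Shape 1** — `<path>` cubic bezier, stroke `#ff00ff` → cut (S900, F1317). Control points (SVG): P0=(244.583,31.951), P1=(262.920,16.279), P2=(119.677,119.595), P3=(105.398,105.771); sampled at t=k/5. Machine vertices: (244.583,112.976) → (238.520,109.990) → (207.624,89.780) → (165.841,63.682) → (127.117,43.029) → (105.398,39.156). Open path.

**Shape 2** — `<path>` closed polygon, stroke `#ff00ff` → cut (S900, F1317). Machine vertices: (183.637,122.964) → (182.175,122.444) → (140.393,130.209) → (249.457,96.174) → (22.797,76.499) → (183.637,122.964). Closed: final G1 returns to the first vertex.

; LightBurn 1.6.03
; GRBL device profile, absolute coords
G21
G90
G0 X244.583 Y112.976
M3 S900
G1 X238.520 Y109.990 F1317
G1 X207.624 Y89.780
G1 X165.841 Y63.682
G1 X127.117 Y43.029
G1 X105.398 Y39.156
G0 X183.637 Y122.964
M3 S900
G1 X182.175 Y122.444 F1317
G1 X140.393 Y130.209
G1 X249.457 Y96.174
G1 X22.797 Y76.499
G1 X183.637 Y122.964
M5
G0 X0.000 Y0.000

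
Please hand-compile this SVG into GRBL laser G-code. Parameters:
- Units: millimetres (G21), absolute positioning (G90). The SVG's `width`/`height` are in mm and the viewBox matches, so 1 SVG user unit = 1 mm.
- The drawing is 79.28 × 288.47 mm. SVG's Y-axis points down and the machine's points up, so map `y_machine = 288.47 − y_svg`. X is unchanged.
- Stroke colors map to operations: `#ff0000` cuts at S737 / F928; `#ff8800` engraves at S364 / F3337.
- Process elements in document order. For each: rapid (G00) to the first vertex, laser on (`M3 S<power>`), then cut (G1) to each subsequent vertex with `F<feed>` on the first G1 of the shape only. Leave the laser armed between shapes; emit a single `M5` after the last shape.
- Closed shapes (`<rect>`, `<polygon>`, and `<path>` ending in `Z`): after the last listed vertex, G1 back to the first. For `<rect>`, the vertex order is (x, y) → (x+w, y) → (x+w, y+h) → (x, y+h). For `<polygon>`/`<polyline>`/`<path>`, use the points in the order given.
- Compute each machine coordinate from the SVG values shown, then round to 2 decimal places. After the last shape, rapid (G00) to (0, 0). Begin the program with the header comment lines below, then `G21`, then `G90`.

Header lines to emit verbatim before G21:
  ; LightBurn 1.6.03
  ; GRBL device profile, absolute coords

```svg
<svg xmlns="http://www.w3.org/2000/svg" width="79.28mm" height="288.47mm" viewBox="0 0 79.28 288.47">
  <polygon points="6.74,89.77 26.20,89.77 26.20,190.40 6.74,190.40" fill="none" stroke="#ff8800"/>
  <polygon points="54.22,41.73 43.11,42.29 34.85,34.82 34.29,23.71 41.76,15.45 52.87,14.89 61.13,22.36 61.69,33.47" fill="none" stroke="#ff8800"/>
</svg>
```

Since the viewBox matches the mm dimensions, user units are millimetres directly. The only transform is the Y-flip y_m = 288.47 − y_svg.

Shape 1 is a rectangle drawn with `<polygon>`. Its stroke #ff8800 means engrave at S364, F3337. After flipping Y the toolpath is (6.74,198.70) → (26.20,198.70) → (26.20,98.07) → (6.74,98.07) → (6.74,198.70), returning to the start.

Shape 2 is a regular polygon drawn with `<polygon>`. Its stroke #ff8800 means engrave at S364, F3337. After flipping Y the toolpath is (54.22,246.74) → (43.11,246.18) → (34.85,253.65) → (34.29,264.76) → (41.76,273.02) → (52.87,273.58) → (61.13,266.11) → (61.69,255.00) → (54.22,246.74), returning to the start.

; LightBurn 1.6.03
; GRBL device profile, absolute coords
G21
G90
G00 X6.74 Y198.70
M3 S364
G1 X26.20 Y198.70 F3337
G1 X26.20 Y98.07
G1 X6.74 Y98.07
G1 X6.74 Y198.70
G00 X54.22 Y246.74
M3 S364
G1 X43.11 Y246.18 F3337
G1 X34.85 Y253.65
G1 X34.29 Y264.76
G1 X41.76 Y273.02
G1 X52.87 Y273.58
G1 X61.13 Y266.11
G1 X61.69 Y255.00
G1 X54.22 Y246.74
M5
G00 X0.00 Y0.00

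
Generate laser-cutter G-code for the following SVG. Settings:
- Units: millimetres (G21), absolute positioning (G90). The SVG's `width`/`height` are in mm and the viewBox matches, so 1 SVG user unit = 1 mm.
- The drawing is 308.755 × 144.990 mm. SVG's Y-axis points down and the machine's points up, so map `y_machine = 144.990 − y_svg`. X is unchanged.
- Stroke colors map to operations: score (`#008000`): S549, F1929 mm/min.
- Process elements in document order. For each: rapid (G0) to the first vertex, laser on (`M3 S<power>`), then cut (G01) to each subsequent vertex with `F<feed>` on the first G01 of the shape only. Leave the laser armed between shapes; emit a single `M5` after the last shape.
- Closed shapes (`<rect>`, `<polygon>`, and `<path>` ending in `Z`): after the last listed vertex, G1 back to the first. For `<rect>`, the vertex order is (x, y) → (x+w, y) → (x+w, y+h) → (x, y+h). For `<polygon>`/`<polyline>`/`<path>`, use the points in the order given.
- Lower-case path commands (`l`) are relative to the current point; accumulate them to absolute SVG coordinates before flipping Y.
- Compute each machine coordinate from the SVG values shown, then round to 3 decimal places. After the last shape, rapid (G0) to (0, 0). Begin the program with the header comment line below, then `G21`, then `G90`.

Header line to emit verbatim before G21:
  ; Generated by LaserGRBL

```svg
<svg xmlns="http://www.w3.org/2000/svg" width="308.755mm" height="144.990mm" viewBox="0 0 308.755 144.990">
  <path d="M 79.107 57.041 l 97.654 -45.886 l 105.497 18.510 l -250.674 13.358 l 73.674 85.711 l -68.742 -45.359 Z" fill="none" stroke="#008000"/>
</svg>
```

viewBox `0 0 308.755 144.990` with mm width/height → 1 unit = 1 mm. Flip: y_m = 144.990 − y_svg.

**Shape 1** — `<path>` closed polygon, stroke `#008000` → score (S549, F1929). Machine vertices: (79.107,87.949) → (176.761,133.835) → (282.258,115.325) → (31.584,101.967) → (105.258,16.256) → (36.516,61.615) → (79.107,87.949). Closed: final G1 returns to the first vertex.

; Generated by LaserGRBL
G21
G90
G0 X79.107 Y87.949
M3 S549
G01 X176.761 Y133.835 F1929
G01 X282.258 Y115.325
G01 X31.584 Y101.967
G01 X105.258 Y16.256
G01 X36.516 Y61.615
G01 X79.107 Y87.949
M5
G0 X0.000 Y0.000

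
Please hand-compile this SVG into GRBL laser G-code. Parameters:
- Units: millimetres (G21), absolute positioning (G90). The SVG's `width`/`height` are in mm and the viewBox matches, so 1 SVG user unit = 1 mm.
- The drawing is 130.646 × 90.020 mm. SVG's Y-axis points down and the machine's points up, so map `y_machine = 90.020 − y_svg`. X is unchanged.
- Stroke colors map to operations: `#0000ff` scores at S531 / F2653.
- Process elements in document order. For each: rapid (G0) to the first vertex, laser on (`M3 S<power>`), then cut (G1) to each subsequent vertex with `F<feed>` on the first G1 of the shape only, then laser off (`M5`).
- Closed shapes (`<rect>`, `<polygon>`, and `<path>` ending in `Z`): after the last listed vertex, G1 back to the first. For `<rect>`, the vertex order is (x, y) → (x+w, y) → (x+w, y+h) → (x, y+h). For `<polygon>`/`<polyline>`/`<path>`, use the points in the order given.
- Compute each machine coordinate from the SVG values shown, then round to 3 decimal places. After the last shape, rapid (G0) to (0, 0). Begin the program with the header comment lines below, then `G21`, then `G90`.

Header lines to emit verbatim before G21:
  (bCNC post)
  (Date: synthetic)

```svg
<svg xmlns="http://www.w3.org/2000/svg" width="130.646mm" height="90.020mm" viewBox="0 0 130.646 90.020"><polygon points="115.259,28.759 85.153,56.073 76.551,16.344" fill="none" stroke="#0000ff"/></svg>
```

(bCNC post)
(Date: synthetic)
G21
G90
G0 X115.259 Y61.261
M3 S531
G1 X85.153 Y33.947 F2653
G1 X76.551 Y73.676
G1 X115.259 Y61.261
M5
G0 X0.000 Y0.000

1 u = 1 mm; y_m = 90.020 − y.

[1] `<polygon>` regular polygon, #0000ff→score S531 F2653: (115.259,61.261) → (85.153,33.947) → (76.551,73.676) → (115.259,61.261) (closed)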